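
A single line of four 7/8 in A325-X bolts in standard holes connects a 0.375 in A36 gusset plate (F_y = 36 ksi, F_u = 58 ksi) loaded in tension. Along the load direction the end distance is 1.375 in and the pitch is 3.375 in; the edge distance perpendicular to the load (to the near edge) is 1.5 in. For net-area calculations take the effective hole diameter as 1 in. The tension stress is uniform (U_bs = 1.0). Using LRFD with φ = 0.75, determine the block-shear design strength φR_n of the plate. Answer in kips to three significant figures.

Shear plane L_v = 1.375 + 3·3.375 = 11.5 in; A_gv = 11.5 × 0.375 = 4.312 in².
A_nv = (11.5 − 3.5·1) × 0.375 = 3 in².
A_nt = (1.5 − 0.5·1) × 0.375 = 0.375 in².
0.6 F_u A_nv = 104.4 kips; 0.6 F_y A_gv = 93.15 kips → shear yielding governs the shear term.
R_n = 93.15 + 1.0 × 58 × 0.375 = 114.9 kips.
Design strength φR_n = 0.75 × 114.9 = 86.2 kips.

86.2 kips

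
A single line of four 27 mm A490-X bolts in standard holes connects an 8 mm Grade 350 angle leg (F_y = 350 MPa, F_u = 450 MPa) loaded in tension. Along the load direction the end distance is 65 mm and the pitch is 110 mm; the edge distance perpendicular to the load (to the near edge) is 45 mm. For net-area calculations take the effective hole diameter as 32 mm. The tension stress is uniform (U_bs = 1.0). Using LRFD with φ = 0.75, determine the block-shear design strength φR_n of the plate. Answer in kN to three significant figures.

537 kN

Shear plane L_v = 65 + 3·110 = 395 mm; A_gv = 395 × 8 = 3160 mm².
A_nv = (395 − 3.5·32) × 8 = 2264 mm².
A_nt = (45 − 0.5·32) × 8 = 232 mm².
0.6 F_u A_nv = 611.3 kN; 0.6 F_y A_gv = 663.6 kN → shear rupture governs the shear term.
R_n = 611.3 + 1.0 × 450 × 232 / 1000 = 715.7 kN.
Design strength φR_n = 0.75 × 715.7 = 537 kN.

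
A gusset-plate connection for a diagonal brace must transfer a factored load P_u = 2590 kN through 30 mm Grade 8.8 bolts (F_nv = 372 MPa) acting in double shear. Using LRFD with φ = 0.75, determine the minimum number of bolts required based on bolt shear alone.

7 bolts

A_b = π·30²/4 = 706.9 mm².
Per-bolt design strength φR_n = 0.75 × 372 × 706.9 × 2 / 1000 = 394.4 kN.
n ≥ 2590 / 394.4 = 6.566 → use 7 bolts.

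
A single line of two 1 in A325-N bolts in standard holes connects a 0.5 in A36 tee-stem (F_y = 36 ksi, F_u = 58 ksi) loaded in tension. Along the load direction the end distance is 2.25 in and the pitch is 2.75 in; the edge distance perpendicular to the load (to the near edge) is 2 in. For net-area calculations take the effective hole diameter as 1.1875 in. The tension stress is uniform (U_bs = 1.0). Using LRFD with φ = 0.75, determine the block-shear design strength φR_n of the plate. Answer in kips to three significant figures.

71.1 kips

Shear plane L_v = 2.25 + 1·2.75 = 5 in; A_gv = 5 × 0.5 = 2.5 in².
A_nv = (5 − 1.5·1.1875) × 0.5 = 1.609 in².
A_nt = (2 − 0.5·1.1875) × 0.5 = 0.7031 in².
0.6 F_u A_nv = 56.01 kips; 0.6 F_y A_gv = 54 kips → shear yielding governs the shear term.
R_n = 54 + 1.0 × 58 × 0.7031 = 94.78 kips.
Design strength φR_n = 0.75 × 94.78 = 71.1 kips.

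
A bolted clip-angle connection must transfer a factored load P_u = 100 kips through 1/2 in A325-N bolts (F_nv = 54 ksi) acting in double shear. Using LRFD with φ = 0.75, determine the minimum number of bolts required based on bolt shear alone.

A_b = π·0.5²/4 = 0.1963 in².
Per-bolt design strength φR_n = 0.75 × 54 × 0.1963 × 2 = 15.9 kips.
n ≥ 100 / 15.9 = 6.288 → use 7 bolts.

7 bolts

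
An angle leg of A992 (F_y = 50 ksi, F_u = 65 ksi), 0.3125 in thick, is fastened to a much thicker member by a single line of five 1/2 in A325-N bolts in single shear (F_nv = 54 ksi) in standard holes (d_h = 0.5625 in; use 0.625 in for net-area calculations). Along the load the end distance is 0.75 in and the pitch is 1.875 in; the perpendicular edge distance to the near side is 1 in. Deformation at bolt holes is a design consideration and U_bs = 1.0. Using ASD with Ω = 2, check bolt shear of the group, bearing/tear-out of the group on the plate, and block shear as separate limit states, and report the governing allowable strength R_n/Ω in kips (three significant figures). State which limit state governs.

26.5 kips (bolt shear governs)

Bolt shear: A_b = π·0.5²/4 = 0.1963 in²; R_n = 54 × 0.1963 × 5 × 1 = 53.01 kips → 53.01 / 2 = 26.5 kips.
Bearing: edge l_c = 0.4688, r_n = 11.43 kips; interior l_c = 1.312, r_n = 24.38 kips; R_n = 11.43 + 4·24.38 = 108.9 kips → 54.5 kips.
Block shear: A_gv = 2.578, A_nv = 1.699, A_nt = 0.2148 in²; R_n = min(0.6F_uA_nv, 0.6F_yA_gv) + U_bs·F_u·A_nt = 80.23 kips → 40.1 kips.
Bolt shear governs: 26.5 kips.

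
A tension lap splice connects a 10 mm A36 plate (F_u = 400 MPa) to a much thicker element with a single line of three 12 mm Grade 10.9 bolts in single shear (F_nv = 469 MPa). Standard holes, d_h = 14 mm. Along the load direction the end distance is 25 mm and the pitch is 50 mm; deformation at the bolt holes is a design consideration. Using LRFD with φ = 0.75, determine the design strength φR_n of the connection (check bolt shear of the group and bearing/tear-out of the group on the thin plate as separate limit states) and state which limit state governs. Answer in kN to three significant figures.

Bolt shear: A_b = π·12²/4 = 113.1 mm²; R_n = 469 × 113.1 × 3 × 1 / 1000 = 159.1 kN → 0.75 × 159.1 = 119 kN.
Bearing (1.2 l_c t F_u ≤ 2.4 d t F_u): upper limit = 2.4·12·10·400 / 1000 = 115.2 kN.
  Edge l_c = 25 − 14/2 = 18 → r_n = 86.4 kN; interior l_c = 50 − 14 = 36 → r_n = 115.2 kN.
  R_n,bearing = 1·86.4 + 2·115.2 = 316.8 kN → 0.75 × 316.8 = 238 kN.
Bolt shear governs: 119 kN.

119 kN (bolt shear governs)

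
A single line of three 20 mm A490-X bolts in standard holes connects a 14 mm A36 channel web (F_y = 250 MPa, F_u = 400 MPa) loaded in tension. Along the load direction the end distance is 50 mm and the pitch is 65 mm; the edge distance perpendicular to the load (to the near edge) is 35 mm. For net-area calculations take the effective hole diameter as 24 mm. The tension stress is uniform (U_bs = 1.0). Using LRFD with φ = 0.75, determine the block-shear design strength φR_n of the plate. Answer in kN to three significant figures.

Shear plane L_v = 50 + 2·65 = 180 mm; A_gv = 180 × 14 = 2520 mm².
A_nv = (180 − 2.5·24) × 14 = 1680 mm².
A_nt = (35 − 0.5·24) × 14 = 322 mm².
0.6 F_u A_nv = 403.2 kN; 0.6 F_y A_gv = 378 kN → shear yielding governs the shear term.
R_n = 378 + 1.0 × 400 × 322 / 1000 = 506.8 kN.
Design strength φR_n = 0.75 × 506.8 = 380 kN.

380 kN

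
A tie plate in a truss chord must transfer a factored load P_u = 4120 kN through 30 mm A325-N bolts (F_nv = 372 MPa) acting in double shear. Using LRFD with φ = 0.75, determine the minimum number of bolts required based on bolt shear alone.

A_b = π·30²/4 = 706.9 mm².
Per-bolt design strength φR_n = 0.75 × 372 × 706.9 × 2 / 1000 = 394.4 kN.
n ≥ 4120 / 394.4 = 10.45 → use 11 bolts.

11 bolts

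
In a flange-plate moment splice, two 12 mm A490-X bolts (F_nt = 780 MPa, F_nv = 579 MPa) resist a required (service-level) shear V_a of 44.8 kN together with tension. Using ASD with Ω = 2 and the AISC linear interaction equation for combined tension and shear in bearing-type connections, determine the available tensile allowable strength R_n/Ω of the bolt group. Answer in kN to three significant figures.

A_b = π·12²/4 = 113.1 mm²; f_rv = 44.8 × 1000 / (2 × 113.1) = 198.1 MPa.
F'_nt = 1.3 F_nt − (Ω F_nt / F_nv) f_rv = 1.3·780 − (2·780/579)·198.1 = 480.4 MPa, capped at F_nt → F'_nt = 480.4 MPa.
R_n = F'_nt · A_b · n = 480.4 × 113.1 × 2 / 1000 = 108.7 kN.
Allowable strength R_n/Ω = 108.7 / 2 = 54.3 kN.

54.3 kN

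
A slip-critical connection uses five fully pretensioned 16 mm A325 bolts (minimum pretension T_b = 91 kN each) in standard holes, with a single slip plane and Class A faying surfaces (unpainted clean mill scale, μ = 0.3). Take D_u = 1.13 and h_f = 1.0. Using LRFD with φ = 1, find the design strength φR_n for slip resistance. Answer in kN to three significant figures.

R_n = μ · D_u · h_f · T_b · n_s · n_b = 0.3 × 1.13 × 1.0 × 91 × 1 × 5 = 154.2 kN.
Design strength φR_n = 1 × 154.2 = 154 kN.

154 kN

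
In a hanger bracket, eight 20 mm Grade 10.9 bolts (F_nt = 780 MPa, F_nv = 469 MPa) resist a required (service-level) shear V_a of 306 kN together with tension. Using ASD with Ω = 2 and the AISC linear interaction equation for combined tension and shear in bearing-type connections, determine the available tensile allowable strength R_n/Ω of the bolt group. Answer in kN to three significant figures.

A_b = π·20²/4 = 314.2 mm²; f_rv = 306 × 1000 / (8 × 314.2) = 121.8 MPa.
F'_nt = 1.3 F_nt − (Ω F_nt / F_nv) f_rv = 1.3·780 − (2·780/469)·121.8 = 609 MPa, capped at F_nt → F'_nt = 609 MPa.
R_n = F'_nt · A_b · n = 609 × 314.2 × 8 / 1000 = 1531 kN.
Allowable strength R_n/Ω = 1531 / 2 = 765 kN.

765 kN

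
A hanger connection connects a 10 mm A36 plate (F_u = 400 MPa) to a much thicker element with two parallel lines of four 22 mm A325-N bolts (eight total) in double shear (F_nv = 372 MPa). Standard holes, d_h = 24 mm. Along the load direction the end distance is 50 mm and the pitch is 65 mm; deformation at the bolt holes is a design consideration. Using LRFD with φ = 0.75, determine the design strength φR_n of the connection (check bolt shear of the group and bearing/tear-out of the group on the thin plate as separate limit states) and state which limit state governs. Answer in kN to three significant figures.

1160 kN (bearing governs)

Bolt shear: A_b = π·22²/4 = 380.1 mm²; R_n = 372 × 380.1 × 8 × 2 / 1000 = 2263 kN → 0.75 × 2263 = 1700 kN.
Bearing (1.2 l_c t F_u ≤ 2.4 d t F_u): upper limit = 2.4·22·10·400 / 1000 = 211.2 kN.
  Edge l_c = 50 − 24/2 = 38 → r_n = 182.4 kN; interior l_c = 65 − 24 = 41 → r_n = 196.8 kN.
  R_n,bearing = 2·182.4 + 6·196.8 = 1546 kN → 0.75 × 1546 = 1160 kN.
Bearing governs: 1160 kN.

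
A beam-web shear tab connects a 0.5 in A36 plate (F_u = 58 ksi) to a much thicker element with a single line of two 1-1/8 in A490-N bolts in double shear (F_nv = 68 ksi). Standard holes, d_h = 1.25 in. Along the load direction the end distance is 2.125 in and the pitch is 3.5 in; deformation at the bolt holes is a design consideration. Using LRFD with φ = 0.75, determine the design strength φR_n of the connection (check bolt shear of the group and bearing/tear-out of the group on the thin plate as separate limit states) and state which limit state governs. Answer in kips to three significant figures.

Bolt shear: A_b = π·1.125²/4 = 0.994 in²; R_n = 68 × 0.994 × 2 × 2 = 270.4 kips → 0.75 × 270.4 = 203 kips.
Bearing (1.2 l_c t F_u ≤ 2.4 d t F_u): upper limit = 2.4·1.125·0.5·58 = 78.3 kips.
  Edge l_c = 2.125 − 1.25/2 = 1.5 → r_n = 52.2 kips; interior l_c = 3.5 − 1.25 = 2.25 → r_n = 78.3 kips.
  R_n,bearing = 1·52.2 + 1·78.3 = 130.5 kips → 0.75 × 130.5 = 97.9 kips.
Bearing governs: 97.9 kips.

97.9 kips (bearing governs)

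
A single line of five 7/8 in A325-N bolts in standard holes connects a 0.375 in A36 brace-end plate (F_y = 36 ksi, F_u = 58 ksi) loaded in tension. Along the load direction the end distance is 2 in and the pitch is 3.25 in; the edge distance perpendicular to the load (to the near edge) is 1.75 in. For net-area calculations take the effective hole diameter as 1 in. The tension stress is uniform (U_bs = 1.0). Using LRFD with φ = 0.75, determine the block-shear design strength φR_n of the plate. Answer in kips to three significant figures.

Shear plane L_v = 2 + 4·3.25 = 15 in; A_gv = 15 × 0.375 = 5.625 in².
A_nv = (15 − 4.5·1) × 0.375 = 3.938 in².
A_nt = (1.75 − 0.5·1) × 0.375 = 0.4688 in².
0.6 F_u A_nv = 137 kips; 0.6 F_y A_gv = 121.5 kips → shear yielding governs the shear term.
R_n = 121.5 + 1.0 × 58 × 0.4688 = 148.7 kips.
Design strength φR_n = 0.75 × 148.7 = 112 kips.

112 kips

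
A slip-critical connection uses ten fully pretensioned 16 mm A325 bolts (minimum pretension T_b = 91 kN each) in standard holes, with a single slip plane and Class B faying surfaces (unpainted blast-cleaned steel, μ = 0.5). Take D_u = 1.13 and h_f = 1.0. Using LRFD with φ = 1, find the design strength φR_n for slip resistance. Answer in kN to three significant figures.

514 kN

R_n = μ · D_u · h_f · T_b · n_s · n_b = 0.5 × 1.13 × 1.0 × 91 × 1 × 10 = 514.1 kN.
Design strength φR_n = 1 × 514.1 = 514 kN.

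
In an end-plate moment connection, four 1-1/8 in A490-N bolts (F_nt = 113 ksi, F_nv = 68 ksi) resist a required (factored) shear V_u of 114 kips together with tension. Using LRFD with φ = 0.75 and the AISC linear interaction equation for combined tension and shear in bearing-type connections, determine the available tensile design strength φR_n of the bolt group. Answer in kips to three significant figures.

A_b = π·1.125²/4 = 0.994 in²; f_rv = 114 / (4 × 0.994) = 28.67 ksi.
F'_nt = 1.3 F_nt − (F_nt / φF_nv) f_rv = 1.3·113 − (113/(0.75·68))·28.67 = 83.37 ksi, capped at F_nt → F'_nt = 83.37 ksi.
R_n = F'_nt · A_b · n = 83.37 × 0.994 × 4 = 331.5 kips.
Design strength φR_n = 0.75 × 331.5 = 249 kips.

249 kips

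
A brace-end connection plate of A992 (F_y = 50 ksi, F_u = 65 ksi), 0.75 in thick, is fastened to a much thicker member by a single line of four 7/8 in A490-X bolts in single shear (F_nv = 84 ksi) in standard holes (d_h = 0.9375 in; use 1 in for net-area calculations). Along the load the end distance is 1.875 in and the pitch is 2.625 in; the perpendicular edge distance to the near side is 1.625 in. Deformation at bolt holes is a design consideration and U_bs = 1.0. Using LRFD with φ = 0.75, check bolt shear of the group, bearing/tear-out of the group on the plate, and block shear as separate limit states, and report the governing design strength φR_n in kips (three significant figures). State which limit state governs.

152 kips (bolt shear governs)

Bolt shear: A_b = π·0.875²/4 = 0.6013 in²; R_n = 84 × 0.6013 × 4 × 1 = 202 kips → 0.75 × 202 = 152 kips.
Bearing: edge l_c = 1.406, r_n = 82.27 kips; interior l_c = 1.688, r_n = 98.72 kips; R_n = 82.27 + 3·98.72 = 378.4 kips → 284 kips.
Block shear: A_gv = 7.312, A_nv = 4.688, A_nt = 0.8438 in²; R_n = min(0.6F_uA_nv, 0.6F_yA_gv) + U_bs·F_u·A_nt = 237.7 kips → 178 kips.
Bolt shear governs: 152 kips.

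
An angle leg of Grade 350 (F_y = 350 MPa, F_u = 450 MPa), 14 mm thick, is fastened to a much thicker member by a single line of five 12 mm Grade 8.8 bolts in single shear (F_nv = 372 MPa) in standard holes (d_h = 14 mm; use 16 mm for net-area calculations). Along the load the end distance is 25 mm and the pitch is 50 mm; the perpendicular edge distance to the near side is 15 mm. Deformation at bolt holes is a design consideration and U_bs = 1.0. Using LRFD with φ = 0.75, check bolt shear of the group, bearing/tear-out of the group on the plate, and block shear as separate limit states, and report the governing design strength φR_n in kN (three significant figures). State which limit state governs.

Bolt shear: A_b = π·12²/4 = 113.1 mm²; R_n = 372 × 113.1 × 5 × 1 / 1000 = 210.4 kN → 0.75 × 210.4 = 158 kN.
Bearing: edge l_c = 18, r_n = 136.1 kN; interior l_c = 36, r_n = 181.4 kN; R_n = 136.1 + 4·181.4 = 861.8 kN → 646 kN.
Block shear: A_gv = 3150, A_nv = 2142, A_nt = 98 mm²; R_n = min(0.6F_uA_nv, 0.6F_yA_gv) + U_bs·F_u·A_nt = 622.4 kN → 467 kN.
Bolt shear governs: 158 kN.

158 kN (bolt shear governs)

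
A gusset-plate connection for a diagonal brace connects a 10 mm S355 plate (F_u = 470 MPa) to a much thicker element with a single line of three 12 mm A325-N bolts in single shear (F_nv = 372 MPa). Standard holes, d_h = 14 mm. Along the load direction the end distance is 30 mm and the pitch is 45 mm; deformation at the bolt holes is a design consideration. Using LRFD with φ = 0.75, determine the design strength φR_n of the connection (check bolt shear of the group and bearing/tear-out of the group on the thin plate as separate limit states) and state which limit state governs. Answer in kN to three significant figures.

94.7 kN (bolt shear governs)

Bolt shear: A_b = π·12²/4 = 113.1 mm²; R_n = 372 × 113.1 × 3 × 1 / 1000 = 126.2 kN → 0.75 × 126.2 = 94.7 kN.
Bearing (1.2 l_c t F_u ≤ 2.4 d t F_u): upper limit = 2.4·12·10·470 / 1000 = 135.4 kN.
  Edge l_c = 30 − 14/2 = 23 → r_n = 129.7 kN; interior l_c = 45 − 14 = 31 → r_n = 135.4 kN.
  R_n,bearing = 1·129.7 + 2·135.4 = 400.4 kN → 0.75 × 400.4 = 300 kN.
Bolt shear governs: 94.7 kN.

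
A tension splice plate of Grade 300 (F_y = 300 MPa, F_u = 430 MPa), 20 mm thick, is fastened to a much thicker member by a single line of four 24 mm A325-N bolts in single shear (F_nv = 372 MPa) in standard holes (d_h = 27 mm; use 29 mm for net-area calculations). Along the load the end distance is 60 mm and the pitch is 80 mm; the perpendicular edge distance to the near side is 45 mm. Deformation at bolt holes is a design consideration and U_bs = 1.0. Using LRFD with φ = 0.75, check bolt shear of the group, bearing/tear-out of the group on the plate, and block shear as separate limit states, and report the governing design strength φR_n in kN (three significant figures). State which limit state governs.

Bolt shear: A_b = π·24²/4 = 452.4 mm²; R_n = 372 × 452.4 × 4 × 1 / 1000 = 673.2 kN → 0.75 × 673.2 = 505 kN.
Bearing: edge l_c = 46.5, r_n = 479.9 kN; interior l_c = 53, r_n = 495.4 kN; R_n = 479.9 + 3·495.4 = 1966 kN → 1470 kN.
Block shear: A_gv = 6000, A_nv = 3970, A_nt = 610 mm²; R_n = min(0.6F_uA_nv, 0.6F_yA_gv) + U_bs·F_u·A_nt = 1287 kN → 965 kN.
Bolt shear governs: 505 kN.

505 kN (bolt shear governs)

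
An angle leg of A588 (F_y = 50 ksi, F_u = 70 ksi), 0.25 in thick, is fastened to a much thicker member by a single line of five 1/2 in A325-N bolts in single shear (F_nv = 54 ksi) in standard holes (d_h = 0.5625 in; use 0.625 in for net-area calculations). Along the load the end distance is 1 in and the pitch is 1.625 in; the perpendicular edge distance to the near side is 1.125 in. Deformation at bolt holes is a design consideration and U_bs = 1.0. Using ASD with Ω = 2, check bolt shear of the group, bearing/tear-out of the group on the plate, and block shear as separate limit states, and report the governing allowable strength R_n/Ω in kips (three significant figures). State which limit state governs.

Bolt shear: A_b = π·0.5²/4 = 0.1963 in²; R_n = 54 × 0.1963 × 5 × 1 = 53.01 kips → 53.01 / 2 = 26.5 kips.
Bearing: edge l_c = 0.7188, r_n = 15.09 kips; interior l_c = 1.062, r_n = 21 kips; R_n = 15.09 + 4·21 = 99.09 kips → 49.5 kips.
Block shear: A_gv = 1.875, A_nv = 1.172, A_nt = 0.2031 in²; R_n = min(0.6F_uA_nv, 0.6F_yA_gv) + U_bs·F_u·A_nt = 63.44 kips → 31.7 kips.
Bolt shear governs: 26.5 kips.

26.5 kips (bolt shear governs)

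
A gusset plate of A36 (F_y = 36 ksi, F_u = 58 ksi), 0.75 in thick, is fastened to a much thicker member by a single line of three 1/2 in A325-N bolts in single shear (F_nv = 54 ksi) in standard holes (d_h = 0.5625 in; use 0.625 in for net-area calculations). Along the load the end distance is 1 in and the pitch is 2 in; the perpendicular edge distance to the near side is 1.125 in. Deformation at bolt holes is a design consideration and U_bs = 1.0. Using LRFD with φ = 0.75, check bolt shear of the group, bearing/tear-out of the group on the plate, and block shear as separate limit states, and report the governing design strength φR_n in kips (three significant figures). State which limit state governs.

23.9 kips (bolt shear governs)

Bolt shear: A_b = π·0.5²/4 = 0.1963 in²; R_n = 54 × 0.1963 × 3 × 1 = 31.81 kips → 0.75 × 31.81 = 23.9 kips.
Bearing: edge l_c = 0.7188, r_n = 37.52 kips; interior l_c = 1.438, r_n = 52.2 kips; R_n = 37.52 + 2·52.2 = 141.9 kips → 106 kips.
Block shear: A_gv = 3.75, A_nv = 2.578, A_nt = 0.6094 in²; R_n = min(0.6F_uA_nv, 0.6F_yA_gv) + U_bs·F_u·A_nt = 116.3 kips → 87.3 kips.
Bolt shear governs: 23.9 kips.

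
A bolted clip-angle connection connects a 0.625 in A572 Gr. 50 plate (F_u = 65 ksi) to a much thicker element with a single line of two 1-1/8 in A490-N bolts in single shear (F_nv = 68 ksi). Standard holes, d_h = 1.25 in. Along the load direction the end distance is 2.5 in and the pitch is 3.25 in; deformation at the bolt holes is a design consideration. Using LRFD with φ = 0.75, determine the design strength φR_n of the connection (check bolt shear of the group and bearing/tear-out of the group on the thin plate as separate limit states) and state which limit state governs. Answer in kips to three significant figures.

101 kips (bolt shear governs)

Bolt shear: A_b = π·1.125²/4 = 0.994 in²; R_n = 68 × 0.994 × 2 × 1 = 135.2 kips → 0.75 × 135.2 = 101 kips.
Bearing (1.2 l_c t F_u ≤ 2.4 d t F_u): upper limit = 2.4·1.125·0.625·65 = 109.7 kips.
  Edge l_c = 2.5 − 1.25/2 = 1.875 → r_n = 91.41 kips; interior l_c = 3.25 − 1.25 = 2 → r_n = 97.5 kips.
  R_n,bearing = 1·91.41 + 1·97.5 = 188.9 kips → 0.75 × 188.9 = 142 kips.
Bolt shear governs: 101 kips.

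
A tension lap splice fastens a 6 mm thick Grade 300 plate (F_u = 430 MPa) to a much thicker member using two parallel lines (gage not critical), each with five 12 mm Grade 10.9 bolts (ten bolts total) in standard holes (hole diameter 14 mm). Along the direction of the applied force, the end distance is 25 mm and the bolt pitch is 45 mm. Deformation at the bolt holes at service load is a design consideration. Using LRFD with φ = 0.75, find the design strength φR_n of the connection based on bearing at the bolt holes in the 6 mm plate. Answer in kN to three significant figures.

529 kN

Per bolt r_n = 1.2 l_c t F_u ≤ 2.4 d t F_u; upper limit = 2.4 × 12 × 6 × 430 / 1000 = 74.3 kN.
Edge bolt: l_c = 25 − 14/2 = 18 mm → 1.2 × 18 × 6 × 430 / 1000 = 55.73 → r_n = 55.73 kN.
Interior bolts: l_c = 45 − 14 = 31 mm → 1.2 × 31 × 6 × 430 / 1000 = 95.98 → r_n = 74.3 kN.
R_n = 2 × 55.73 + 8 × 74.3 = 705.9 kN.
Design strength φR_n = 0.75 × 705.9 = 529 kN.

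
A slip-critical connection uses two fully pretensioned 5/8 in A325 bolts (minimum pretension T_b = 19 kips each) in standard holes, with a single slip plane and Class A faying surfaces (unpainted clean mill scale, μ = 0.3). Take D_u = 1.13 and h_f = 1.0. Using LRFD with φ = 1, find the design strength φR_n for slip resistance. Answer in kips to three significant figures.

12.9 kips

R_n = μ · D_u · h_f · T_b · n_s · n_b = 0.3 × 1.13 × 1.0 × 19 × 1 × 2 = 12.88 kips.
Design strength φR_n = 1 × 12.88 = 12.9 kips.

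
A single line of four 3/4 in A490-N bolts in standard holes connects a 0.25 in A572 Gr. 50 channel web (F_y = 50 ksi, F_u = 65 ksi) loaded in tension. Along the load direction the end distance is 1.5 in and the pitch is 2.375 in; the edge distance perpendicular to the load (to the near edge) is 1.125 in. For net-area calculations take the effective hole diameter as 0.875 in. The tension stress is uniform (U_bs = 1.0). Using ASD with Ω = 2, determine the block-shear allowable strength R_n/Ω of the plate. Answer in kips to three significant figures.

32.7 kips

Shear plane L_v = 1.5 + 3·2.375 = 8.625 in; A_gv = 8.625 × 0.25 = 2.156 in².
A_nv = (8.625 − 3.5·0.875) × 0.25 = 1.391 in².
A_nt = (1.125 − 0.5·0.875) × 0.25 = 0.1719 in².
0.6 F_u A_nv = 54.23 kips; 0.6 F_y A_gv = 64.69 kips → shear rupture governs the shear term.
R_n = 54.23 + 1.0 × 65 × 0.1719 = 65.41 kips.
Allowable strength R_n/Ω = 65.41 / 2 = 32.7 kips.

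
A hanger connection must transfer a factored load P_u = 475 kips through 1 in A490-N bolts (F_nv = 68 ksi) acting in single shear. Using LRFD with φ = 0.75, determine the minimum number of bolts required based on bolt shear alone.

A_b = π·1²/4 = 0.7854 in².
Per-bolt design strength φR_n = 0.75 × 68 × 0.7854 × 1 = 40.06 kips.
n ≥ 475 / 40.06 = 11.86 → use 12 bolts.

12 bolts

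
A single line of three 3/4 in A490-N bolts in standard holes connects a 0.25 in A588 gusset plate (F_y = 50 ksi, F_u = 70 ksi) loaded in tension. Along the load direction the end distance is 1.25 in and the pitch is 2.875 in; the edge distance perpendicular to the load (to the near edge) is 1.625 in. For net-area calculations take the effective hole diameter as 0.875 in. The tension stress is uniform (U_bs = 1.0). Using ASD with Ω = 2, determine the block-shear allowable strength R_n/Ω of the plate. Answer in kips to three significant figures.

Shear plane L_v = 1.25 + 2·2.875 = 7 in; A_gv = 7 × 0.25 = 1.75 in².
A_nv = (7 − 2.5·0.875) × 0.25 = 1.203 in².
A_nt = (1.625 − 0.5·0.875) × 0.25 = 0.2969 in².
0.6 F_u A_nv = 50.53 kips; 0.6 F_y A_gv = 52.5 kips → shear rupture governs the shear term.
R_n = 50.53 + 1.0 × 70 × 0.2969 = 71.31 kips.
Allowable strength R_n/Ω = 71.31 / 2 = 35.7 kips.

35.7 kips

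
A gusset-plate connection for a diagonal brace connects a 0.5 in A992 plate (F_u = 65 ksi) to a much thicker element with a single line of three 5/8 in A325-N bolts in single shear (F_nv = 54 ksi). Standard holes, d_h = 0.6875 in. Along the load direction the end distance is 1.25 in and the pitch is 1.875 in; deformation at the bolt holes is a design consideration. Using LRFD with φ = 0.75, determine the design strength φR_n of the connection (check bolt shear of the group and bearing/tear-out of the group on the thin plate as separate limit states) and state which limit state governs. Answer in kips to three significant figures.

Bolt shear: A_b = π·0.625²/4 = 0.3068 in²; R_n = 54 × 0.3068 × 3 × 1 = 49.7 kips → 0.75 × 49.7 = 37.3 kips.
Bearing (1.2 l_c t F_u ≤ 2.4 d t F_u): upper limit = 2.4·0.625·0.5·65 = 48.75 kips.
  Edge l_c = 1.25 − 0.6875/2 = 0.9062 → r_n = 35.34 kips; interior l_c = 1.875 − 0.6875 = 1.188 → r_n = 46.31 kips.
  R_n,bearing = 1·35.34 + 2·46.31 = 128 kips → 0.75 × 128 = 96 kips.
Bolt shear governs: 37.3 kips.

37.3 kips (bolt shear governs)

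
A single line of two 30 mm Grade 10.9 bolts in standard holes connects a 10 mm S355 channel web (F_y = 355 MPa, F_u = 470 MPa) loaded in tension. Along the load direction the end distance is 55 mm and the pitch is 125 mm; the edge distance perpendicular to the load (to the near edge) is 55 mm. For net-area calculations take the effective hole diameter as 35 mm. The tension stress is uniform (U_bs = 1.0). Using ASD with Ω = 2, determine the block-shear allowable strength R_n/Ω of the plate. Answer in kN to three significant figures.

268 kN

Shear plane L_v = 55 + 1·125 = 180 mm; A_gv = 180 × 10 = 1800 mm².
A_nv = (180 − 1.5·35) × 10 = 1275 mm².
A_nt = (55 − 0.5·35) × 10 = 375 mm².
0.6 F_u A_nv = 359.6 kN; 0.6 F_y A_gv = 383.4 kN → shear rupture governs the shear term.
R_n = 359.6 + 1.0 × 470 × 375 / 1000 = 535.8 kN.
Allowable strength R_n/Ω = 535.8 / 2 = 268 kN.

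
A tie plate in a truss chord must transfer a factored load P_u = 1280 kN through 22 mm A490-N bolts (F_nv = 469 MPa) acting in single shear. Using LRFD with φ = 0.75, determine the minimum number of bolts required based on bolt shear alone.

10 bolts

A_b = π·22²/4 = 380.1 mm².
Per-bolt design strength φR_n = 0.75 × 469 × 380.1 × 1 / 1000 = 133.7 kN.
n ≥ 1280 / 133.7 = 9.573 → use 10 bolts.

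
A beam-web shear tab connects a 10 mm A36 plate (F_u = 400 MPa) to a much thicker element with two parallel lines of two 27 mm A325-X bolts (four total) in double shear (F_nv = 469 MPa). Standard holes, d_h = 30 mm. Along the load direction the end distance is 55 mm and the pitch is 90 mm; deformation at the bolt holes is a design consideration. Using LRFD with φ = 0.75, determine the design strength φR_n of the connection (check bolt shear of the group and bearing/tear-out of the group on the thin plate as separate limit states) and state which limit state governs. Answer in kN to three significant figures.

Bolt shear: A_b = π·27²/4 = 572.6 mm²; R_n = 469 × 572.6 × 4 × 2 / 1000 = 2148 kN → 0.75 × 2148 = 1610 kN.
Bearing (1.2 l_c t F_u ≤ 2.4 d t F_u): upper limit = 2.4·27·10·400 / 1000 = 259.2 kN.
  Edge l_c = 55 − 30/2 = 40 → r_n = 192 kN; interior l_c = 90 − 30 = 60 → r_n = 259.2 kN.
  R_n,bearing = 2·192 + 2·259.2 = 902.4 kN → 0.75 × 902.4 = 677 kN.
Bearing governs: 677 kN.

677 kN (bearing governs)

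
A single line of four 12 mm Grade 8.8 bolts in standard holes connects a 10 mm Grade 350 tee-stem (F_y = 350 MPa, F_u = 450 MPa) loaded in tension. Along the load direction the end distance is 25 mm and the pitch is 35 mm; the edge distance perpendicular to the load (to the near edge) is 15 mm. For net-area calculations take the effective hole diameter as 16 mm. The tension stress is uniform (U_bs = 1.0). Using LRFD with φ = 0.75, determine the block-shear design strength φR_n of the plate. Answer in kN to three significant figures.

Shear plane L_v = 25 + 3·35 = 130 mm; A_gv = 130 × 10 = 1300 mm².
A_nv = (130 − 3.5·16) × 10 = 740 mm².
A_nt = (15 − 0.5·16) × 10 = 70 mm².
0.6 F_u A_nv = 199.8 kN; 0.6 F_y A_gv = 273 kN → shear rupture governs the shear term.
R_n = 199.8 + 1.0 × 450 × 70 / 1000 = 231.3 kN.
Design strength φR_n = 0.75 × 231.3 = 173 kN.

173 kN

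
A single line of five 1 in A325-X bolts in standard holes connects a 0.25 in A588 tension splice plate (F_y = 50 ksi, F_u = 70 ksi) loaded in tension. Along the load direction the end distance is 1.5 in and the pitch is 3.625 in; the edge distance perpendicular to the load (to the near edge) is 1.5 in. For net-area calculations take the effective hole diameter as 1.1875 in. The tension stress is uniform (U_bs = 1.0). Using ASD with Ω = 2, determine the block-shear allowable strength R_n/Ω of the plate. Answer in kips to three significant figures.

63.9 kips

Shear plane L_v = 1.5 + 4·3.625 = 16 in; A_gv = 16 × 0.25 = 4 in².
A_nv = (16 − 4.5·1.1875) × 0.25 = 2.664 in².
A_nt = (1.5 − 0.5·1.1875) × 0.25 = 0.2266 in².
0.6 F_u A_nv = 111.9 kips; 0.6 F_y A_gv = 120 kips → shear rupture governs the shear term.
R_n = 111.9 + 1.0 × 70 × 0.2266 = 127.8 kips.
Allowable strength R_n/Ω = 127.8 / 2 = 63.9 kips.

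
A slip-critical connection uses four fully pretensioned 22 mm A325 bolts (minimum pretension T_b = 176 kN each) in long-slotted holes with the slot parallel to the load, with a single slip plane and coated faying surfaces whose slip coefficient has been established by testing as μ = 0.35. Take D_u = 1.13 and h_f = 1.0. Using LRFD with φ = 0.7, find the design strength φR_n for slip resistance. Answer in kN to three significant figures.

R_n = μ · D_u · h_f · T_b · n_s · n_b = 0.35 × 1.13 × 1.0 × 176 × 1 × 4 = 278.4 kN.
Design strength φR_n = 0.7 × 278.4 = 195 kN.

195 kN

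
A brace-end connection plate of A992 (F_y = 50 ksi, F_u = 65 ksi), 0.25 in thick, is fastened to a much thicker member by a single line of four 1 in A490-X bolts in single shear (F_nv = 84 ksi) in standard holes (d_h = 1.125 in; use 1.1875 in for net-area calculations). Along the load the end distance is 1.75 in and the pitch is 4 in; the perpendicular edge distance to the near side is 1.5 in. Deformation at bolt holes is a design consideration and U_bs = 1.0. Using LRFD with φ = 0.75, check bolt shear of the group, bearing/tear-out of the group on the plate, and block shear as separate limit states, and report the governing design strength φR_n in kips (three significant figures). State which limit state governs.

81.2 kips (block shear governs)

Bolt shear: A_b = π·1²/4 = 0.7854 in²; R_n = 84 × 0.7854 × 4 × 1 = 263.9 kips → 0.75 × 263.9 = 198 kips.
Bearing: edge l_c = 1.188, r_n = 23.16 kips; interior l_c = 2.875, r_n = 39 kips; R_n = 23.16 + 3·39 = 140.2 kips → 105 kips.
Block shear: A_gv = 3.438, A_nv = 2.398, A_nt = 0.2266 in²; R_n = min(0.6F_uA_nv, 0.6F_yA_gv) + U_bs·F_u·A_nt = 108.3 kips → 81.2 kips.
Block shear governs: 81.2 kips.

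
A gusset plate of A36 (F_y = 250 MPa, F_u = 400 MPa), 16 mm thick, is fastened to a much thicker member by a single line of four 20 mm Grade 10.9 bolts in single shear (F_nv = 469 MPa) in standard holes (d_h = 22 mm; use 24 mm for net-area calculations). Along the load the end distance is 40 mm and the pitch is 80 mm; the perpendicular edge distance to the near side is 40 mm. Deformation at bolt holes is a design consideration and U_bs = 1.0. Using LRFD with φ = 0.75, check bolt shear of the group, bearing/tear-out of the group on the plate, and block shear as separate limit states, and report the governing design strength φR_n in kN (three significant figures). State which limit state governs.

Bolt shear: A_b = π·20²/4 = 314.2 mm²; R_n = 469 × 314.2 × 4 × 1 / 1000 = 589.4 kN → 0.75 × 589.4 = 442 kN.
Bearing: edge l_c = 29, r_n = 222.7 kN; interior l_c = 58, r_n = 307.2 kN; R_n = 222.7 + 3·307.2 = 1144 kN → 858 kN.
Block shear: A_gv = 4480, A_nv = 3136, A_nt = 448 mm²; R_n = min(0.6F_uA_nv, 0.6F_yA_gv) + U_bs·F_u·A_nt = 851.2 kN → 638 kN.
Bolt shear governs: 442 kN.

442 kN (bolt shear governs)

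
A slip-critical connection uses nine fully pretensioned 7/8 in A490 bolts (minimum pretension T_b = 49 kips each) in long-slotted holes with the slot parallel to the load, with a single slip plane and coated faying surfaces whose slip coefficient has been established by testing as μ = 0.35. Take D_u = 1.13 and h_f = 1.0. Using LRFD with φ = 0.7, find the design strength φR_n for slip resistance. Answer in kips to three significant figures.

R_n = μ · D_u · h_f · T_b · n_s · n_b = 0.35 × 1.13 × 1.0 × 49 × 1 × 9 = 174.4 kips.
Design strength φR_n = 0.7 × 174.4 = 122 kips.

122 kips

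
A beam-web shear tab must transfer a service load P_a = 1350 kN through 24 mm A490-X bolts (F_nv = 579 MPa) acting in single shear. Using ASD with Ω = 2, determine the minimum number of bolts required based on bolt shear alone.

A_b = π·24²/4 = 452.4 mm².
Per-bolt allowable strength R_n/Ω = 579 × 452.4 × 1 / 1000 / 2 = 131 kN.
n ≥ 1350 / 131 = 10.31 → use 11 bolts.

11 bolts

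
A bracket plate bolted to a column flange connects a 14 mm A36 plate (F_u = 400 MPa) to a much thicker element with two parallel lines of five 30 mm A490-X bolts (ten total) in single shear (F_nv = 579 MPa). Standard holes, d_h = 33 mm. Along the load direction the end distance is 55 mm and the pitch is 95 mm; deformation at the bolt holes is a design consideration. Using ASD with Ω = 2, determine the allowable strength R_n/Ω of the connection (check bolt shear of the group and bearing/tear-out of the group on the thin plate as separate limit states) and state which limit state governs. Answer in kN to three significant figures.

Bolt shear: A_b = π·30²/4 = 706.9 mm²; R_n = 579 × 706.9 × 10 × 1 / 1000 = 4093 kN → 4093 / 2 = 2050 kN.
Bearing (1.2 l_c t F_u ≤ 2.4 d t F_u): upper limit = 2.4·30·14·400 / 1000 = 403.2 kN.
  Edge l_c = 55 − 33/2 = 38.5 → r_n = 258.7 kN; interior l_c = 95 − 33 = 62 → r_n = 403.2 kN.
  R_n,bearing = 2·258.7 + 8·403.2 = 3743 kN → 3743 / 2 = 1870 kN.
Bearing governs: 1870 kN.

1870 kN (bearing governs)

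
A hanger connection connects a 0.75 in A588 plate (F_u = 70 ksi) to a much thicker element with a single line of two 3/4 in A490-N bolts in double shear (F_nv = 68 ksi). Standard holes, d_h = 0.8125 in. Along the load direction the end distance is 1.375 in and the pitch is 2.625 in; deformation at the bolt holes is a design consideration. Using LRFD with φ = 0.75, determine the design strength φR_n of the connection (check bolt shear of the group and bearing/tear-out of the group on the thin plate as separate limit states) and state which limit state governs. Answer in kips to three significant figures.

90.1 kips (bolt shear governs)

Bolt shear: A_b = π·0.75²/4 = 0.4418 in²; R_n = 68 × 0.4418 × 2 × 2 = 120.2 kips → 0.75 × 120.2 = 90.1 kips.
Bearing (1.2 l_c t F_u ≤ 2.4 d t F_u): upper limit = 2.4·0.75·0.75·70 = 94.5 kips.
  Edge l_c = 1.375 − 0.8125/2 = 0.9688 → r_n = 61.03 kips; interior l_c = 2.625 − 0.8125 = 1.812 → r_n = 94.5 kips.
  R_n,bearing = 1·61.03 + 1·94.5 = 155.5 kips → 0.75 × 155.5 = 117 kips.
Bolt shear governs: 90.1 kips.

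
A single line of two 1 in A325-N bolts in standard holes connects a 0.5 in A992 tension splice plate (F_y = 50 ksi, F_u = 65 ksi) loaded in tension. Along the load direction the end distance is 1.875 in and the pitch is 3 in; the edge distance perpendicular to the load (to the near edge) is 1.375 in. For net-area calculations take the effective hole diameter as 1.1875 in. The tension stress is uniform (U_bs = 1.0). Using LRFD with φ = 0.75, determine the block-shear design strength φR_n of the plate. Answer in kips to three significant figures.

64.3 kips

Shear plane L_v = 1.875 + 1·3 = 4.875 in; A_gv = 4.875 × 0.5 = 2.438 in².
A_nv = (4.875 − 1.5·1.1875) × 0.5 = 1.547 in².
A_nt = (1.375 − 0.5·1.1875) × 0.5 = 0.3906 in².
0.6 F_u A_nv = 60.33 kips; 0.6 F_y A_gv = 73.12 kips → shear rupture governs the shear term.
R_n = 60.33 + 1.0 × 65 × 0.3906 = 85.72 kips.
Design strength φR_n = 0.75 × 85.72 = 64.3 kips.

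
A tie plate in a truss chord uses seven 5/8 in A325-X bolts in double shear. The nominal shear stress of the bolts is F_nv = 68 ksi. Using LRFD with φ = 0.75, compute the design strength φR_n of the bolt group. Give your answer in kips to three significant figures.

A_b = π × 0.625² / 4 = 0.3068 in².
R_n = F_nv · A_b · n · n_s = 68 × 0.3068 × 7 × 2 = 292.1 kips.
Design strength φR_n = 0.75 × 292.1 = 219 kips.

219 kips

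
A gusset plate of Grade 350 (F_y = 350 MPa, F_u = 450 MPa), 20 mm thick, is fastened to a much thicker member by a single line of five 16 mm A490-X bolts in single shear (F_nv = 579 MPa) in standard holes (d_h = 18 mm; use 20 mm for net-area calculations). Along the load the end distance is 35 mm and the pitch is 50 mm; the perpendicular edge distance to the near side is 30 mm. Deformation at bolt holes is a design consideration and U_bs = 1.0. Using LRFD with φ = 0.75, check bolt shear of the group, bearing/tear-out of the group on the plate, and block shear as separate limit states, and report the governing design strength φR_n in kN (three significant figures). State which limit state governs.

437 kN (bolt shear governs)

Bolt shear: A_b = π·16²/4 = 201.1 mm²; R_n = 579 × 201.1 × 5 × 1 / 1000 = 582.1 kN → 0.75 × 582.1 = 437 kN.
Bearing: edge l_c = 26, r_n = 280.8 kN; interior l_c = 32, r_n = 345.6 kN; R_n = 280.8 + 4·345.6 = 1663 kN → 1250 kN.
Block shear: A_gv = 4700, A_nv = 2900, A_nt = 400 mm²; R_n = min(0.6F_uA_nv, 0.6F_yA_gv) + U_bs·F_u·A_nt = 963 kN → 722 kN.
Bolt shear governs: 437 kN.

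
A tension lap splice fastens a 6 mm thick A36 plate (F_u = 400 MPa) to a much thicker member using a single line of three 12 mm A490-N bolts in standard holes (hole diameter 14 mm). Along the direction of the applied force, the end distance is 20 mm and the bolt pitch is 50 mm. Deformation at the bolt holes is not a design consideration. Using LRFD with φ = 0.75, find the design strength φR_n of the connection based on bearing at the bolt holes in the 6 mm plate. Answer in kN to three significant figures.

Per bolt r_n = 1.5 l_c t F_u ≤ 3.0 d t F_u; upper limit = 3.0 × 12 × 6 × 400 / 1000 = 86.4 kN.
Edge bolt: l_c = 20 − 14/2 = 13 mm → 1.5 × 13 × 6 × 400 / 1000 = 46.8 → r_n = 46.8 kN.
Interior bolts: l_c = 50 − 14 = 36 mm → 1.5 × 36 × 6 × 400 / 1000 = 129.6 → r_n = 86.4 kN.
R_n = 1 × 46.8 + 2 × 86.4 = 219.6 kN.
Design strength φR_n = 0.75 × 219.6 = 165 kN.

165 kN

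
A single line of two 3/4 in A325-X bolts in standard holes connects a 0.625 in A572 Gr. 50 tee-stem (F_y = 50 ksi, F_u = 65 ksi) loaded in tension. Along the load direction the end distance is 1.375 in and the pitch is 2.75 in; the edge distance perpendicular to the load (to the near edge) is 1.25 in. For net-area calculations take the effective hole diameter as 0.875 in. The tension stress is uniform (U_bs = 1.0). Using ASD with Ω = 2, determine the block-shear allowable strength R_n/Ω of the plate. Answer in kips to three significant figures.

50.8 kips

Shear plane L_v = 1.375 + 1·2.75 = 4.125 in; A_gv = 4.125 × 0.625 = 2.578 in².
A_nv = (4.125 − 1.5·0.875) × 0.625 = 1.758 in².
A_nt = (1.25 − 0.5·0.875) × 0.625 = 0.5078 in².
0.6 F_u A_nv = 68.55 kips; 0.6 F_y A_gv = 77.34 kips → shear rupture governs the shear term.
R_n = 68.55 + 1.0 × 65 × 0.5078 = 101.6 kips.
Allowable strength R_n/Ω = 101.6 / 2 = 50.8 kips.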